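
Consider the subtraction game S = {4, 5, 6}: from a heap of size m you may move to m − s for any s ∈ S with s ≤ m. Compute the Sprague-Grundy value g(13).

Build the Grundy sequence with g(k) = mex{g(k−s) : s ∈ {4, 5, 6}, s ≤ k}:
k:     0  1  2  3  4  5  6  7  8  9 10 11 12 13
g(k):  0  0  0  0  1  1  1  1  2  2  0  0  0  0
So g(13) = 0.

0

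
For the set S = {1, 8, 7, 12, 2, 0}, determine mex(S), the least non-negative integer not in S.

3

The values 0, 1, 2 are all present; 3 is the first non-negative integer missing from the set.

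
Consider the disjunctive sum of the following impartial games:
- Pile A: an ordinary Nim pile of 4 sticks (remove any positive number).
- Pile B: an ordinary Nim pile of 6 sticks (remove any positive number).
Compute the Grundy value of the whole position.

2

Pile A is a plain Nim pile of size 4, so its Grundy value is 4.
Pile B is a plain Nim pile of size 6, so its Grundy value is 6.
The value of a disjunctive sum is the nim-sum of the parts.
Combined value = 4 XOR 6 = 2.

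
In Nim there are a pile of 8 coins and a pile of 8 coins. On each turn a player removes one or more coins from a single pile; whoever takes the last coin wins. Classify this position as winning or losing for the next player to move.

Nim-sum: 8 ^ 8 = 0.
The nim-sum is 0, so this is a P-position: the player to move is in a losing position under optimal play.

Losing position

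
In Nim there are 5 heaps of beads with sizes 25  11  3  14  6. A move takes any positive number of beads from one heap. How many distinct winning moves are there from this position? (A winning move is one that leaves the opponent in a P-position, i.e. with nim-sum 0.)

Nim-sum: 25 ⊕ 11 ⊕ 3 ⊕ 14 ⊕ 6 = 25.
The overall nim-sum is X = 25. A heap of size p has a winning move iff p XOR X < p (reduce it to p XOR X).
  25: 25 XOR 25 = 0 < 25 — winning move (to 0).
  11: 11 XOR 25 = 18 ≥ 11 — no move.
  3: 3 XOR 25 = 26 ≥ 3 — no move.
  14: 14 XOR 25 = 23 ≥ 14 — no move.
  6: 6 XOR 25 = 31 ≥ 6 — no move.
That gives 1 winning move.

1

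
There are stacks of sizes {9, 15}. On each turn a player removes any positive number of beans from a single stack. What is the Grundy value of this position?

6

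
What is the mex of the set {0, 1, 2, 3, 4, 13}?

5

The values 0, 1, 2, 3, 4 are all present; 5 is the first non-negative integer missing from the set.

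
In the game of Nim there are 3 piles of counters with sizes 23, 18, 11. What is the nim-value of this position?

14

Write each in binary and XOR column by column:
  10111  (23)
  10010  (18)
  01011  (11)
  -----
  01110  (14)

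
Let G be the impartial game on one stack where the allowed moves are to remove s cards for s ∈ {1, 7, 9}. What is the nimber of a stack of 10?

0

Compute g(0), g(1), … for moves {1, 7, 9}:
g(0) = mex{} = 0
g(1) = mex{0} = 1
g(2) = mex{1} = 0
g(3) = mex{0} = 1
g(4) = mex{1} = 0
g(5) = mex{0} = 1
g(6) = mex{1} = 0
g(7) = mex{0} = 1
g(8) = mex{1} = 0
g(9) = mex{0} = 1
g(10) = mex{1} = 0
So g(10) = 0.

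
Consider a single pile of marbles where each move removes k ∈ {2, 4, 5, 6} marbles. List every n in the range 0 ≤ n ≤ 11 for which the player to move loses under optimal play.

0, 1, 8, 9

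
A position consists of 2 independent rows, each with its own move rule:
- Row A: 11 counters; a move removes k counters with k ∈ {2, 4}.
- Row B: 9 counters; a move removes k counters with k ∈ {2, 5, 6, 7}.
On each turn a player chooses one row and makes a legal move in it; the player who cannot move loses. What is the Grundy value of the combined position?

0

Build the Grundy sequence for row A with g(k) = mex{g(k−s) : s ∈ {2, 4}, s ≤ k}:
g(0) = mex{} = 0
g(1) = mex{} = 0
g(2) = mex{0} = 1
g(3) = mex{0} = 1
g(4) = mex{0,1} = 2
g(5) = mex{0,1} = 2
g(6) = mex{1,2} = 0
g(7) = mex{1,2} = 0
g(8) = mex{0,2} = 1
g(9) = mex{0,2} = 1
g(10) = mex{0,1} = 2
g(11) = mex{0,1} = 2
So g(11) = 2.
Build the Grundy sequence for row B with g(k) = mex{g(k−s) : s ∈ {2, 5, 6, 7}, s ≤ k}:
g(0) = mex{} = 0
g(1) = mex{} = 0
g(2) = mex{0} = 1
g(3) = mex{0} = 1
g(4) = mex{1} = 0
g(5) = mex{0,1} = 2
g(6) = mex{0} = 1
g(7) = mex{0,1,2} = 3
g(8) = mex{0,1} = 2
g(9) = mex{0,1,3} = 2
So g(9) = 2.
By the Sprague-Grundy theorem, the Grundy value of a sum of independent games is the XOR of the component values.
Combined value = 2 XOR 2 = 0.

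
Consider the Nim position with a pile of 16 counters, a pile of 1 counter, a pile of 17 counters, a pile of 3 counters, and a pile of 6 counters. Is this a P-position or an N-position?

Compute the nim-sum pairwise:
16 ^ 1 = 17
17 ^ 17 = 0
0 ^ 3 = 3
3 ^ 6 = 5
The nim-sum is 5 ≠ 0, so this is an N-position: the player to move can win.

N-position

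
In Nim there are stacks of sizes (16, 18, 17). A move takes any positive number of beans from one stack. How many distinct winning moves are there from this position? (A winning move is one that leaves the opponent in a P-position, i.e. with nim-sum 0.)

Compute the nim-sum pairwise:
16 ⊕ 18 = 2
2 ⊕ 17 = 19
The overall nim-sum is X = 19. A stack of size p has a winning move iff p XOR X < p (reduce it to p XOR X).
  16: 16 XOR 19 = 3 < 16 — winning move (to 3).
  18: 18 XOR 19 = 1 < 18 — winning move (to 1).
  17: 17 XOR 19 = 2 < 17 — winning move (to 2).
That gives 3 winning moves.

3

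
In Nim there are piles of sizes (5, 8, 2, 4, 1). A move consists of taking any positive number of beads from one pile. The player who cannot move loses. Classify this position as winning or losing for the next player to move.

Winning position

Compute the nim-sum pairwise:
5 XOR 8 = 13
13 XOR 2 = 15
15 XOR 4 = 11
11 XOR 1 = 10
The nim-sum is 10 ≠ 0, so this is an N-position: the player to move can win.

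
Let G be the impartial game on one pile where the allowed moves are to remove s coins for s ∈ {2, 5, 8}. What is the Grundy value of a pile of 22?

Compute g(0), g(1), … for moves {2, 5, 8}:
k:     0  1  2  3  4  5  6  7  8  9 10 11 12 13 14 15 16 17 18 19 20 21 22
g(k):  0  0  1  1  0  2  1  0  2  1  0  0  1  1  0  2  1  0  2  1  0  0  1
So g(22) = 1.

1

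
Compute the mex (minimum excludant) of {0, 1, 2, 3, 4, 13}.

5

The values 0, 1, 2, 3, 4 are all present; 5 is the first non-negative integer missing from the set.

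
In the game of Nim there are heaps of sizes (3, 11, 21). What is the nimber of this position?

Nim-sum: 3 XOR 11 XOR 21 = 29.

29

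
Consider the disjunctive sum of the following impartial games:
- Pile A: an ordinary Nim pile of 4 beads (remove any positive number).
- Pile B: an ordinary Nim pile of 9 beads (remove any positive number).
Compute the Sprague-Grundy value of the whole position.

13

Pile A is a plain Nim pile of size 4, so its Grundy value is 4.
Pile B is a plain Nim pile of size 9, so its Grundy value is 9.
By the Sprague-Grundy theorem, the Grundy value of a sum of independent games is the XOR of the component values.
Combined value = 4 XOR 9 = 13.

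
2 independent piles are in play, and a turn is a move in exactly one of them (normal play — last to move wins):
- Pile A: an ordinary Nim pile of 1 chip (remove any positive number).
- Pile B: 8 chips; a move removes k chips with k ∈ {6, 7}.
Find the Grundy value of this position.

0

Pile A is a plain Nim pile of size 1, so its Grundy value is 1.
Build the Grundy sequence for pile B with g(k) = mex{g(k−s) : s ∈ {6, 7}, s ≤ k}:
g(0) = mex{} = 0
g(1) = mex{} = 0
g(2) = mex{} = 0
g(3) = mex{} = 0
g(4) = mex{} = 0
g(5) = mex{} = 0
g(6) = mex{0} = 1
g(7) = mex{0} = 1
g(8) = mex{0} = 1
So g(8) = 1.
By the Sprague-Grundy theorem, the Grundy value of a sum of independent games is the XOR of the component values.
Combined value = 1 ⊕ 1 = 0.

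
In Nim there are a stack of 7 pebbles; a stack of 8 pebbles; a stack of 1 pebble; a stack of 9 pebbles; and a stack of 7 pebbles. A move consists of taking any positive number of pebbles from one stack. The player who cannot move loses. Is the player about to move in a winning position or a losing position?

Bitwise XOR of the heap sizes:
  0111  (7)
  1000  (8)
  0001  (1)
  1001  (9)
  0111  (7)
  ----
  0000  (0)
The nim-sum is 0, so this is a P-position: the player to move is in a losing position under optimal play.

Losing position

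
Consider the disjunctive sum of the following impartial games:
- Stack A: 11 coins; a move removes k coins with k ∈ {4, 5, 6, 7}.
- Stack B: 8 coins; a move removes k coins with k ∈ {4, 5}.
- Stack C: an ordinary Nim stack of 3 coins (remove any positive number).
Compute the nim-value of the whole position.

1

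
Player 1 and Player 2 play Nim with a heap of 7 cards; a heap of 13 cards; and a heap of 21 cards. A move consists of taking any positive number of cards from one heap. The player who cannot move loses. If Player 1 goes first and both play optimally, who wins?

Nim-sum: 7 ⊕ 13 ⊕ 21 = 31.
The nim-sum is 31 ≠ 0, so this is an N-position: the player to move can win; Player 1 has a winning move.

Player 1 wins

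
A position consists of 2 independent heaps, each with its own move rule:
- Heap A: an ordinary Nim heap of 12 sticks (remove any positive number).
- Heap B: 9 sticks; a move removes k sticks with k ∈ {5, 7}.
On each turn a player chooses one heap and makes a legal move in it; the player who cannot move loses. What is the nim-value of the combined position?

13

Heap A is a plain Nim heap of size 12, so its Grundy value is 12.
For heap B, compute g(0), g(1), … with moves {5, 7}:
g(0) = mex{} = 0
g(1) = mex{} = 0
g(2) = mex{} = 0
g(3) = mex{} = 0
g(4) = mex{} = 0
g(5) = mex{0} = 1
g(6) = mex{0} = 1
g(7) = mex{0} = 1
g(8) = mex{0} = 1
g(9) = mex{0} = 1
So g(9) = 1.
The value of a disjunctive sum is the nim-sum of the parts.
Combined value = 12 XOR 1 = 13.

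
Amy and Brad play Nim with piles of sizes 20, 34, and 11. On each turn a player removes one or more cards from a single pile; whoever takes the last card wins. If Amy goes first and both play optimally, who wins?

Compute the nim-sum pairwise:
20 ^ 34 = 54
54 ^ 11 = 61
The nim-sum is 61 ≠ 0, so this is an N-position: the player to move can win; Amy has a winning move.

Amy wins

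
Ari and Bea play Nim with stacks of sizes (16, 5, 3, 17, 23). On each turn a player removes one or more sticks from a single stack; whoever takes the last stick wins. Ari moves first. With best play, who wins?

Bitwise XOR of the heap sizes:
  10000  (16)
  00101  (5)
  00011  (3)
  10001  (17)
  10111  (23)
  -----
  10000  (16)
The nim-sum is 16 ≠ 0, so this is an N-position: the player to move can win; Ari has a winning move.

Ari wins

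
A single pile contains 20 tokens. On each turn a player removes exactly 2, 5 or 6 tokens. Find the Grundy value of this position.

2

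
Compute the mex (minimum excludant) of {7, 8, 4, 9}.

0 is not in the set, so the mex is 0.

0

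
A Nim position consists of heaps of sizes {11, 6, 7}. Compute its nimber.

Write each in binary and XOR column by column:
  1011  (11)
  0110  (6)
  0111  (7)
  ----
  1010  (10)

10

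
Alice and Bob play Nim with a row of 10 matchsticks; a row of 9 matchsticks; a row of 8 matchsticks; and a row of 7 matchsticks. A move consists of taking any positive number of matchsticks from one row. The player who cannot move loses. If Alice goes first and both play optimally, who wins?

Alice wins

Compute the nim-sum pairwise:
10 ⊕ 9 = 3
3 ⊕ 8 = 11
11 ⊕ 7 = 12
The nim-sum is 12 ≠ 0, so this is an N-position: the player to move can win; Alice has a winning move.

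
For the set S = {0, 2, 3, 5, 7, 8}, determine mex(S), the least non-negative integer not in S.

0 is in the set but 1 is not, so the mex is 1.

1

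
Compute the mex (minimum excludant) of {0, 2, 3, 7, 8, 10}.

1

0 is in the set but 1 is not, so the mex is 1.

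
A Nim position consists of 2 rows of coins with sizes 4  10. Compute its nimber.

Compute the nim-sum pairwise:
4 XOR 10 = 14

14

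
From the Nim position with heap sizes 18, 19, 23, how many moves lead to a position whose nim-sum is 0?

Nim-sum: 18 ^ 19 ^ 23 = 22.
The overall nim-sum is X = 22. A heap of size p has a winning move iff p XOR X < p (reduce it to p XOR X).
  18: 18 XOR 22 = 4 < 18 — winning move (to 4).
  19: 19 XOR 22 = 5 < 19 — winning move (to 5).
  23: 23 XOR 22 = 1 < 23 — winning move (to 1).
That gives 3 winning moves.

3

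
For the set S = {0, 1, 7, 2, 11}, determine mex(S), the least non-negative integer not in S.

The values 0, 1, 2 are all present; 3 is the first non-negative integer missing from the set.

3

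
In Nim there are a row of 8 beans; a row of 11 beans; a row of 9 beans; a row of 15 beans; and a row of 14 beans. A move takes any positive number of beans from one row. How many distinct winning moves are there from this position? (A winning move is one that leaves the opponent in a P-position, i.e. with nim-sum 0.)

5

Nim-sum: 8 XOR 11 XOR 9 XOR 15 XOR 14 = 11.
The overall nim-sum is X = 11. A row of size p has a winning move iff p XOR X < p (reduce it to p XOR X).
  8: 8 XOR 11 = 3 < 8 — winning move (to 3).
  11: 11 XOR 11 = 0 < 11 — winning move (to 0).
  9: 9 XOR 11 = 2 < 9 — winning move (to 2).
  15: 15 XOR 11 = 4 < 15 — winning move (to 4).
  14: 14 XOR 11 = 5 < 14 — winning move (to 5).
That gives 5 winning moves.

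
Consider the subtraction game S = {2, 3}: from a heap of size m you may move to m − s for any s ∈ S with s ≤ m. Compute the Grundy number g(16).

0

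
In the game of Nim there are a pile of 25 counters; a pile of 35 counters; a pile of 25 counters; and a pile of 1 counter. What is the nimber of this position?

Nim-sum: 25 ⊕ 35 ⊕ 25 ⊕ 1 = 34.

34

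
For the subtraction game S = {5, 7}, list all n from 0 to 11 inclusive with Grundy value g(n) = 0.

0, 1, 2, 3, 4

Build the Grundy sequence with g(k) = mex{g(k−s) : s ∈ {5, 7}, s ≤ k}:
g(0) = mex{} = 0
g(1) = mex{} = 0
g(2) = mex{} = 0
g(3) = mex{} = 0
g(4) = mex{} = 0
g(5) = mex{0} = 1
g(6) = mex{0} = 1
g(7) = mex{0} = 1
g(8) = mex{0} = 1
g(9) = mex{0} = 1
g(10) = mex{0,1} = 2
g(11) = mex{0,1} = 2
The P-positions (g = 0) in 0..11 are 0, 1, 2, 3, 4.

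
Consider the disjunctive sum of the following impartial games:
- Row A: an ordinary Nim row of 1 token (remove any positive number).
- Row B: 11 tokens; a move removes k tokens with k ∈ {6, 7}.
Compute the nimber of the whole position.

0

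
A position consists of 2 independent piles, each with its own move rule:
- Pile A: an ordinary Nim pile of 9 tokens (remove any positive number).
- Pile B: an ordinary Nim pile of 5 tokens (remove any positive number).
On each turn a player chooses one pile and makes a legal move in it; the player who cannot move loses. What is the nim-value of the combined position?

Pile A is a plain Nim pile of size 9, so its Grundy value is 9.
Pile B is a plain Nim pile of size 5, so its Grundy value is 5.
The value of a disjunctive sum is the nim-sum of the parts.
Combined value = 9 XOR 5 = 12.

12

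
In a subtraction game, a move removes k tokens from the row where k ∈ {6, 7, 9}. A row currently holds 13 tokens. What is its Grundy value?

Grundy values for subtraction set {6, 7, 9}:
g(0) = mex{} = 0
g(1) = mex{} = 0
g(2) = mex{} = 0
g(3) = mex{} = 0
g(4) = mex{} = 0
g(5) = mex{} = 0
g(6) = mex{0} = 1
g(7) = mex{0} = 1
g(8) = mex{0} = 1
g(9) = mex{0} = 1
g(10) = mex{0} = 1
g(11) = mex{0} = 1
g(12) = mex{0,1} = 2
g(13) = mex{0,1} = 2
So g(13) = 2.

2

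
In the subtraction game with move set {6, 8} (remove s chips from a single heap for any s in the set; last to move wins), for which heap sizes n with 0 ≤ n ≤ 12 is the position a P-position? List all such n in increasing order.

0, 1, 2, 3, 4, 5

Grundy values for subtraction set {6, 8}:
g(0) = mex{} = 0
g(1) = mex{} = 0
g(2) = mex{} = 0
g(3) = mex{} = 0
g(4) = mex{} = 0
g(5) = mex{} = 0
g(6) = mex{0} = 1
g(7) = mex{0} = 1
g(8) = mex{0} = 1
g(9) = mex{0} = 1
g(10) = mex{0} = 1
g(11) = mex{0} = 1
g(12) = mex{0,1} = 2
The P-positions (g = 0) in 0..12 are 0, 1, 2, 3, 4, 5.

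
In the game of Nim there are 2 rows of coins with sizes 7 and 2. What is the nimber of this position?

5

Compute the nim-sum pairwise:
7 XOR 2 = 5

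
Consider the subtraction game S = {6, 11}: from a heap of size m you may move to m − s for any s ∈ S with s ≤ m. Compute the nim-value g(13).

Compute g(0), g(1), … for moves {6, 11}:
k:     0  1  2  3  4  5  6  7  8  9 10 11 12 13
g(k):  0  0  0  0  0  0  1  1  1  1  1  1  2  2
So g(13) = 2.

2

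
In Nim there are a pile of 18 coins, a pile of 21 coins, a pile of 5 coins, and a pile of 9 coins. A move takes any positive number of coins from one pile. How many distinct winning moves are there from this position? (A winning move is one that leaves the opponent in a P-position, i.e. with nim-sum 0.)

In binary:
  10010  (18)
  10101  (21)
  00101  (5)
  01001  (9)
  -----
  01011  (11)
The overall nim-sum is X = 11. A pile of size p has a winning move iff p XOR X < p (reduce it to p XOR X).
  18: 18 XOR 11 = 25 ≥ 18 — no move.
  21: 21 XOR 11 = 30 ≥ 21 — no move.
  5: 5 XOR 11 = 14 ≥ 5 — no move.
  9: 9 XOR 11 = 2 < 9 — winning move (to 2).
That gives 1 winning move.

1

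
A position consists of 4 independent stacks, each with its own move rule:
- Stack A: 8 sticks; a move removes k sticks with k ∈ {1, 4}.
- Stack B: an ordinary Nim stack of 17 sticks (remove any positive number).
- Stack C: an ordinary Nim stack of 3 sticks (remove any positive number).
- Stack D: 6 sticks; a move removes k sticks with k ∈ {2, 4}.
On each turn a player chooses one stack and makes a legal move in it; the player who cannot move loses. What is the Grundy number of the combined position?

19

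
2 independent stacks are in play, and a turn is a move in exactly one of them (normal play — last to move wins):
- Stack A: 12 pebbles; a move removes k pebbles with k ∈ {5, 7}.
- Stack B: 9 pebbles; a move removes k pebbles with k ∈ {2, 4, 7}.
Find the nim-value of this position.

For stack A, compute g(0), g(1), … with moves {5, 7}:
g(0) = mex{} = 0
g(1) = mex{} = 0
g(2) = mex{} = 0
g(3) = mex{} = 0
g(4) = mex{} = 0
g(5) = mex{0} = 1
g(6) = mex{0} = 1
g(7) = mex{0} = 1
g(8) = mex{0} = 1
g(9) = mex{0} = 1
g(10) = mex{0,1} = 2
g(11) = mex{0,1} = 2
g(12) = mex{1} = 0
So g(12) = 0.
For stack B, compute g(0), g(1), … with moves {2, 4, 7}:
g(0) = mex{} = 0
g(1) = mex{} = 0
g(2) = mex{0} = 1
g(3) = mex{0} = 1
g(4) = mex{0,1} = 2
g(5) = mex{0,1} = 2
g(6) = mex{1,2} = 0
g(7) = mex{0,1,2} = 3
g(8) = mex{0,2} = 1
g(9) = mex{1,2,3} = 0
So g(9) = 0.
The value of a disjunctive sum is the nim-sum of the parts.
Combined value = 0 XOR 0 = 0.

0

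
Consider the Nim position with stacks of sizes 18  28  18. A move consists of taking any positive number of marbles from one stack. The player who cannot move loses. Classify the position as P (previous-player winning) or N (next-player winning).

N-position

Compute the nim-sum pairwise:
18 ^ 28 = 14
14 ^ 18 = 28
The nim-sum is 28 ≠ 0, so this is an N-position: the player to move can win.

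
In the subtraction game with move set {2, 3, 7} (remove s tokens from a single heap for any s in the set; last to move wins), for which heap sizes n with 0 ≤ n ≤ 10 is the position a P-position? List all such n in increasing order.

0, 1, 5, 6, 10

Build the Grundy sequence with g(k) = mex{g(k−s) : s ∈ {2, 3, 7}, s ≤ k}:
k:     0  1  2  3  4  5  6  7  8  9 10
g(k):  0  0  1  1  2  0  0  1  1  2  0
The P-positions (g = 0) in 0..10 are 0, 1, 5, 6, 10.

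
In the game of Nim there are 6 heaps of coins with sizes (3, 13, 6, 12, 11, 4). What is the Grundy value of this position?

Compute the nim-sum pairwise:
3 ^ 13 = 14
14 ^ 6 = 8
8 ^ 12 = 4
4 ^ 11 = 15
15 ^ 4 = 11

11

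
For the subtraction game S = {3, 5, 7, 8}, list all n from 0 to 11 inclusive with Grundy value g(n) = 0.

Build the Grundy sequence with g(k) = mex{g(k−s) : s ∈ {3, 5, 7, 8}, s ≤ k}:
k:     0  1  2  3  4  5  6  7  8  9 10 11
g(k):  0  0  0  1  1  1  2  2  2  3  3  0
The P-positions (g = 0) in 0..11 are 0, 1, 2, 11.

0, 1, 2, 11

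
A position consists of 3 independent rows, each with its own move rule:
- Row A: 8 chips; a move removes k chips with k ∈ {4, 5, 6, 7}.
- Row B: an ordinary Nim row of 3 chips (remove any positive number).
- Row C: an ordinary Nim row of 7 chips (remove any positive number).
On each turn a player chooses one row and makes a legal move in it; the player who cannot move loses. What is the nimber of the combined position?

Build the Grundy sequence for row A with g(k) = mex{g(k−s) : s ∈ {4, 5, 6, 7}, s ≤ k}:
g(0) = mex{} = 0
g(1) = mex{} = 0
g(2) = mex{} = 0
g(3) = mex{} = 0
g(4) = mex{0} = 1
g(5) = mex{0} = 1
g(6) = mex{0} = 1
g(7) = mex{0} = 1
g(8) = mex{0,1} = 2
So g(8) = 2.
Row B is a plain Nim row of size 3, so its Grundy value is 3.
Row C is a plain Nim row of size 7, so its Grundy value is 7.
The value of a disjunctive sum is the nim-sum of the parts.
Combined value = 2 XOR 3 XOR 7 = 6.

6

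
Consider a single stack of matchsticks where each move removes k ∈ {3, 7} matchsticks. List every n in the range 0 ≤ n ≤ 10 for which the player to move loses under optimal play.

Build the Grundy sequence with g(k) = mex{g(k−s) : s ∈ {3, 7}, s ≤ k}:
k:     0  1  2  3  4  5  6  7  8  9 10
g(k):  0  0  0  1  1  1  0  2  2  1  0
The P-positions (g = 0) in 0..10 are 0, 1, 2, 6, 10.

0, 1, 2, 6, 10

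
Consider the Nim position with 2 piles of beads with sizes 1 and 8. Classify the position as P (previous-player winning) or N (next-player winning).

N-position

Bitwise XOR of the heap sizes:
  0001  (1)
  1000  (8)
  ----
  1001  (9)
The nim-sum is 9 ≠ 0, so this is an N-position: the player to move can win.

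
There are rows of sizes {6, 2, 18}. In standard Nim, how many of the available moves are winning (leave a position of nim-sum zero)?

1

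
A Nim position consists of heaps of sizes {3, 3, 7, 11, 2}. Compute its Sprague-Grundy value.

Compute the nim-sum pairwise:
3 ^ 3 = 0
0 ^ 7 = 7
7 ^ 11 = 12
12 ^ 2 = 14

14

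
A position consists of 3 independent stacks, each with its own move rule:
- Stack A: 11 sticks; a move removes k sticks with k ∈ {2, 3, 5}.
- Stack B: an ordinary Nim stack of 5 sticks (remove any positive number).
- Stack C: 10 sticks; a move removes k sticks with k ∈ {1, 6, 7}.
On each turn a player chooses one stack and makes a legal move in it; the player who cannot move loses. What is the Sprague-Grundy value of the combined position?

5

Grundy values for stack A (subtraction set {2, 3, 5}):
g(0) = mex{} = 0
g(1) = mex{} = 0
g(2) = mex{0} = 1
g(3) = mex{0} = 1
g(4) = mex{0,1} = 2
g(5) = mex{0,1} = 2
g(6) = mex{0,1,2} = 3
g(7) = mex{1,2} = 0
g(8) = mex{1,2,3} = 0
g(9) = mex{0,2,3} = 1
g(10) = mex{0,2} = 1
g(11) = mex{0,1,3} = 2
So g(11) = 2.
Stack B is a plain Nim stack of size 5, so its Grundy value is 5.
For stack C, compute g(0), g(1), … with moves {1, 6, 7}:
g(0) = mex{} = 0
g(1) = mex{0} = 1
g(2) = mex{1} = 0
g(3) = mex{0} = 1
g(4) = mex{1} = 0
g(5) = mex{0} = 1
g(6) = mex{0,1} = 2
g(7) = mex{0,1,2} = 3
g(8) = mex{0,1,3} = 2
g(9) = mex{0,1,2} = 3
g(10) = mex{0,1,3} = 2
So g(10) = 2.
The value of a disjunctive sum is the nim-sum of the parts.
Combined value = 2 XOR 5 XOR 2 = 5.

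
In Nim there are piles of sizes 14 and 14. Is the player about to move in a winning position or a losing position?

Losing position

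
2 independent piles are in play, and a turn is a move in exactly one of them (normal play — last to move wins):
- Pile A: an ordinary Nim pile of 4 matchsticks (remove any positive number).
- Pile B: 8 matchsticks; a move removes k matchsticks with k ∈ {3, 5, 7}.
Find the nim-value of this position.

Pile A is a plain Nim pile of size 4, so its Grundy value is 4.
For pile B, compute g(0), g(1), … with moves {3, 5, 7}:
g(0) = mex{} = 0
g(1) = mex{} = 0
g(2) = mex{} = 0
g(3) = mex{0} = 1
g(4) = mex{0} = 1
g(5) = mex{0} = 1
g(6) = mex{0,1} = 2
g(7) = mex{0,1} = 2
g(8) = mex{0,1} = 2
So g(8) = 2.
By the Sprague-Grundy theorem, the Grundy value of a sum of independent games is the XOR of the component values.
Combined value = 4 ⊕ 2 = 6.

6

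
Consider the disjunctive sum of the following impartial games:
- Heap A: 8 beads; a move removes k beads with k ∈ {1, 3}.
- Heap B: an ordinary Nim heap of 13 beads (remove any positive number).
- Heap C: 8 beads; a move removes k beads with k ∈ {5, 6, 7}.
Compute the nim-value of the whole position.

12

For heap A, compute g(0), g(1), … with moves {1, 3}:
g(0) = mex{} = 0
g(1) = mex{0} = 1
g(2) = mex{1} = 0
g(3) = mex{0} = 1
g(4) = mex{1} = 0
g(5) = mex{0} = 1
g(6) = mex{1} = 0
g(7) = mex{0} = 1
g(8) = mex{1} = 0
So g(8) = 0.
Heap B is a plain Nim heap of size 13, so its Grundy value is 13.
For heap C, compute g(0), g(1), … with moves {5, 6, 7}:
k:     0  1  2  3  4  5  6  7  8
g(k):  0  0  0  0  0  1  1  1  1
So g(8) = 1.
The value of a disjunctive sum is the nim-sum of the parts.
Combined value = 0 XOR 13 XOR 1 = 12.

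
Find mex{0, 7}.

0 is in the set but 1 is not, so the mex is 1.

1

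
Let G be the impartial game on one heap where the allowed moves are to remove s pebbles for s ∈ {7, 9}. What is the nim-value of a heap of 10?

1

Compute g(0), g(1), … for moves {7, 9}:
k:     0  1  2  3  4  5  6  7  8  9 10
g(k):  0  0  0  0  0  0  0  1  1  1  1
So g(10) = 1.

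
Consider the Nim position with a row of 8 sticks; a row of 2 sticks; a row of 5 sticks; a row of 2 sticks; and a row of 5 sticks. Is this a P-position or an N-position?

Compute the nim-sum pairwise:
8 ^ 2 = 10
10 ^ 5 = 15
15 ^ 2 = 13
13 ^ 5 = 8
The nim-sum is 8 ≠ 0, so this is an N-position: the player to move can win.

N-position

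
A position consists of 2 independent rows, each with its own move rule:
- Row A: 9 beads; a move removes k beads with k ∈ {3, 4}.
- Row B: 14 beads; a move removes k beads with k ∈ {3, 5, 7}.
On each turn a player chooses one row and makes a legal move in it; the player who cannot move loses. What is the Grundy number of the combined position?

1

Grundy values for row A (subtraction set {3, 4}):
g(0) = mex{} = 0
g(1) = mex{} = 0
g(2) = mex{} = 0
g(3) = mex{0} = 1
g(4) = mex{0} = 1
g(5) = mex{0} = 1
g(6) = mex{0,1} = 2
g(7) = mex{1} = 0
g(8) = mex{1} = 0
g(9) = mex{1,2} = 0
So g(9) = 0.
Grundy values for row B (subtraction set {3, 5, 7}):
g(0) = mex{} = 0
g(1) = mex{} = 0
g(2) = mex{} = 0
g(3) = mex{0} = 1
g(4) = mex{0} = 1
g(5) = mex{0} = 1
g(6) = mex{0,1} = 2
g(7) = mex{0,1} = 2
g(8) = mex{0,1} = 2
g(9) = mex{0,1,2} = 3
g(10) = mex{1,2} = 0
g(11) = mex{1,2} = 0
g(12) = mex{1,2,3} = 0
g(13) = mex{0,2} = 1
g(14) = mex{0,2,3} = 1
So g(14) = 1.
By the Sprague-Grundy theorem, the Grundy value of a sum of independent games is the XOR of the component values.
Combined value = 0 ⊕ 1 = 1.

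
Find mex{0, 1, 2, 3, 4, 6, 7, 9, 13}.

5

The values 0, 1, 2, 3, 4 are all present; 5 is the first non-negative integer missing from the set.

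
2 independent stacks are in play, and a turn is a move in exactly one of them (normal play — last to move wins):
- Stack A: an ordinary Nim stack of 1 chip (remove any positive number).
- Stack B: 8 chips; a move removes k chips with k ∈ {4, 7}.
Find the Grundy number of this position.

3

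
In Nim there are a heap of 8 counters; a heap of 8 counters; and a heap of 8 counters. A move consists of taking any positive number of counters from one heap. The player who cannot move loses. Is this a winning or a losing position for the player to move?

Compute the nim-sum pairwise:
8 ^ 8 = 0
0 ^ 8 = 8
The nim-sum is 8 ≠ 0, so this is an N-position: the player to move can win.

Winning position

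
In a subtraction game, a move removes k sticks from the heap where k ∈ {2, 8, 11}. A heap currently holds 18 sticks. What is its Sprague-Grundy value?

2

Compute g(0), g(1), … for moves {2, 8, 11}:
k:     0  1  2  3  4  5  6  7  8  9 10 11 12 13 14 15 16 17 18
g(k):  0  0  1  1  0  0  1  1  2  2  0  3  1  2  0  3  1  0  2
So g(18) = 2.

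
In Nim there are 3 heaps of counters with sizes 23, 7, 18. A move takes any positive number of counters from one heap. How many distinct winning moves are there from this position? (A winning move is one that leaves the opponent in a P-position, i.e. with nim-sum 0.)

3

Compute the nim-sum pairwise:
23 XOR 7 = 16
16 XOR 18 = 2
The overall nim-sum is X = 2. A heap of size p has a winning move iff p XOR X < p (reduce it to p XOR X).
  23: 23 XOR 2 = 21 < 23 — winning move (to 21).
  7: 7 XOR 2 = 5 < 7 — winning move (to 5).
  18: 18 XOR 2 = 16 < 18 — winning move (to 16).
That gives 3 winning moves.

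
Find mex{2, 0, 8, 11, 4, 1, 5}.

3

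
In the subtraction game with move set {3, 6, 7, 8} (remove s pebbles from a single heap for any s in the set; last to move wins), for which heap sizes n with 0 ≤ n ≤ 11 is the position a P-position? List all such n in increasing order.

0, 1, 2, 11

Compute g(0), g(1), … for moves {3, 6, 7, 8}:
g(0) = mex{} = 0
g(1) = mex{} = 0
g(2) = mex{} = 0
g(3) = mex{0} = 1
g(4) = mex{0} = 1
g(5) = mex{0} = 1
g(6) = mex{0,1} = 2
g(7) = mex{0,1} = 2
g(8) = mex{0,1} = 2
g(9) = mex{0,1,2} = 3
g(10) = mex{0,1,2} = 3
g(11) = mex{1,2} = 0
The P-positions (g = 0) in 0..11 are 0, 1, 2, 11.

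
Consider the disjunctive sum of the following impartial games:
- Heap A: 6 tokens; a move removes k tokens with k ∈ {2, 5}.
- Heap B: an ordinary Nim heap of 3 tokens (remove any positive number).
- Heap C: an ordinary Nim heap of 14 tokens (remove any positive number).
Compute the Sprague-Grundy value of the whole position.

Build the Grundy sequence for heap A with g(k) = mex{g(k−s) : s ∈ {2, 5}, s ≤ k}:
k:     0  1  2  3  4  5  6
g(k):  0  0  1  1  0  2  1
So g(6) = 1.
Heap B is a plain Nim heap of size 3, so its Grundy value is 3.
Heap C is a plain Nim heap of size 14, so its Grundy value is 14.
By the Sprague-Grundy theorem, the Grundy value of a sum of independent games is the XOR of the component values.
Combined value = 1 XOR 3 XOR 14 = 12.

12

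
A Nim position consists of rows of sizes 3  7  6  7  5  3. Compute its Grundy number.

3

Nim-sum: 3 XOR 7 XOR 6 XOR 7 XOR 5 XOR 3 = 3.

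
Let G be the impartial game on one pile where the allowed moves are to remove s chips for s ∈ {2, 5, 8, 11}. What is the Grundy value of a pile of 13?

0

Build the Grundy sequence with g(k) = mex{g(k−s) : s ∈ {2, 5, 8, 11}, s ≤ k}:
g(0) = mex{} = 0
g(1) = mex{} = 0
g(2) = mex{0} = 1
g(3) = mex{0} = 1
g(4) = mex{1} = 0
g(5) = mex{0,1} = 2
g(6) = mex{0} = 1
g(7) = mex{1,2} = 0
g(8) = mex{0,1} = 2
g(9) = mex{0} = 1
g(10) = mex{1,2} = 0
g(11) = mex{0,1} = 2
g(12) = mex{0} = 1
g(13) = mex{1,2} = 0
So g(13) = 0.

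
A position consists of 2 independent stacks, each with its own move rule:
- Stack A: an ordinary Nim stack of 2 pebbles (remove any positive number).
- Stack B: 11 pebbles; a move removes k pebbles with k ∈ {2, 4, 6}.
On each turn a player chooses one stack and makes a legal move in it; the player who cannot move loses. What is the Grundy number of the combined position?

Stack A is a plain Nim stack of size 2, so its Grundy value is 2.
Build the Grundy sequence for stack B with g(k) = mex{g(k−s) : s ∈ {2, 4, 6}, s ≤ k}:
g(0) = mex{} = 0
g(1) = mex{} = 0
g(2) = mex{0} = 1
g(3) = mex{0} = 1
g(4) = mex{0,1} = 2
g(5) = mex{0,1} = 2
g(6) = mex{0,1,2} = 3
g(7) = mex{0,1,2} = 3
g(8) = mex{1,2,3} = 0
g(9) = mex{1,2,3} = 0
g(10) = mex{0,2,3} = 1
g(11) = mex{0,2,3} = 1
So g(11) = 1.
The value of a disjunctive sum is the nim-sum of the parts.
Combined value = 2 ⊕ 1 = 3.

3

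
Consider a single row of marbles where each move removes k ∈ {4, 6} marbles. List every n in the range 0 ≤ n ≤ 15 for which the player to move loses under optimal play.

Grundy values for subtraction set {4, 6}:
k:     0  1  2  3  4  5  6  7  8  9 10 11 12 13 14 15
g(k):  0  0  0  0  1  1  1  1  2  2  0  0  0  0  1  1
The P-positions (g = 0) in 0..15 are 0, 1, 2, 3, 10, 11, 12, 13.

0, 1, 2, 3, 10, 11, 12, 13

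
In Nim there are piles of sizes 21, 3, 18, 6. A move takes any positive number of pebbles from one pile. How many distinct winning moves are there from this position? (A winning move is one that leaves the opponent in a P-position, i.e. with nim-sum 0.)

3

In binary:
  10101  (21)
  00011  (3)
  10010  (18)
  00110  (6)
  -----
  00010  (2)
The overall nim-sum is X = 2. A pile of size p has a winning move iff p XOR X < p (reduce it to p XOR X).
  21: 21 XOR 2 = 23 ≥ 21 — no move.
  3: 3 XOR 2 = 1 < 3 — winning move (to 1).
  18: 18 XOR 2 = 16 < 18 — winning move (to 16).
  6: 6 XOR 2 = 4 < 6 — winning move (to 4).
That gives 3 winning moves.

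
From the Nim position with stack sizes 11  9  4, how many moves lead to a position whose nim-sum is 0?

Compute the nim-sum pairwise:
11 XOR 9 = 2
2 XOR 4 = 6
The overall nim-sum is X = 6. A stack of size p has a winning move iff p XOR X < p (reduce it to p XOR X).
  11: 11 XOR 6 = 13 ≥ 11 — no move.
  9: 9 XOR 6 = 15 ≥ 9 — no move.
  4: 4 XOR 6 = 2 < 4 — winning move (to 2).
That gives 1 winning move.

1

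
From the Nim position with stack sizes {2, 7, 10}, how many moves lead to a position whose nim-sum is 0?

Write each in binary and XOR column by column:
  0010  (2)
  0111  (7)
  1010  (10)
  ----
  1111  (15)
The overall nim-sum is X = 15. A stack of size p has a winning move iff p XOR X < p (reduce it to p XOR X).
  2: 2 XOR 15 = 13 ≥ 2 — no move.
  7: 7 XOR 15 = 8 ≥ 7 — no move.
  10: 10 XOR 15 = 5 < 10 — winning move (to 5).
That gives 1 winning move.

1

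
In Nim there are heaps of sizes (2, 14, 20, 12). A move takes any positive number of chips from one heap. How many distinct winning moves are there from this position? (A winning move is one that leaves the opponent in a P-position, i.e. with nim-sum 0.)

1

Bitwise XOR of the heap sizes:
  00010  (2)
  01110  (14)
  10100  (20)
  01100  (12)
  -----
  10100  (20)
The overall nim-sum is X = 20. A heap of size p has a winning move iff p XOR X < p (reduce it to p XOR X).
  2: 2 XOR 20 = 22 ≥ 2 — no move.
  14: 14 XOR 20 = 26 ≥ 14 — no move.
  20: 20 XOR 20 = 0 < 20 — winning move (to 0).
  12: 12 XOR 20 = 24 ≥ 12 — no move.
That gives 1 winning move.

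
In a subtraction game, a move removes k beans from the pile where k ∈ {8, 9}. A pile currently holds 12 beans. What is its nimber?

Grundy values for subtraction set {8, 9}:
k:     0  1  2  3  4  5  6  7  8  9 10 11 12
g(k):  0  0  0  0  0  0  0  0  1  1  1  1  1
So g(12) = 1.

1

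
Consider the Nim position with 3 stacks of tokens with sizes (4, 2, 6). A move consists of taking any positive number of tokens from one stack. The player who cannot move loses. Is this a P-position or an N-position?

Compute the nim-sum pairwise:
4 ^ 2 = 6
6 ^ 6 = 0
The nim-sum is 0, so this is a P-position: the player to move is in a losing position under optimal play.

P-position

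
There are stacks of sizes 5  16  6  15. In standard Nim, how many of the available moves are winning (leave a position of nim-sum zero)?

1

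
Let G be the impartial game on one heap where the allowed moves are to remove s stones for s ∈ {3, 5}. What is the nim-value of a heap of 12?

Grundy values for subtraction set {3, 5}:
g(0) = mex{} = 0
g(1) = mex{} = 0
g(2) = mex{} = 0
g(3) = mex{0} = 1
g(4) = mex{0} = 1
g(5) = mex{0} = 1
g(6) = mex{0,1} = 2
g(7) = mex{0,1} = 2
g(8) = mex{1} = 0
g(9) = mex{1,2} = 0
g(10) = mex{1,2} = 0
g(11) = mex{0,2} = 1
g(12) = mex{0,2} = 1
So g(12) = 1.

1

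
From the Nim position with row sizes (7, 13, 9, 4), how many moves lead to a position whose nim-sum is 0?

3

In binary:
  0111  (7)
  1101  (13)
  1001  (9)
  0100  (4)
  ----
  0111  (7)
The overall nim-sum is X = 7. A row of size p has a winning move iff p XOR X < p (reduce it to p XOR X).
  7: 7 XOR 7 = 0 < 7 — winning move (to 0).
  13: 13 XOR 7 = 10 < 13 — winning move (to 10).
  9: 9 XOR 7 = 14 ≥ 9 — no move.
  4: 4 XOR 7 = 3 < 4 — winning move (to 3).
That gives 3 winning moves.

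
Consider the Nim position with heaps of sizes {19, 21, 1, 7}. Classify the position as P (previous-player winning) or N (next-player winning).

In binary:
  10011  (19)
  10101  (21)
  00001  (1)
  00111  (7)
  -----
  00000  (0)
The nim-sum is 0, so this is a P-position: the player to move is in a losing position under optimal play.

P-position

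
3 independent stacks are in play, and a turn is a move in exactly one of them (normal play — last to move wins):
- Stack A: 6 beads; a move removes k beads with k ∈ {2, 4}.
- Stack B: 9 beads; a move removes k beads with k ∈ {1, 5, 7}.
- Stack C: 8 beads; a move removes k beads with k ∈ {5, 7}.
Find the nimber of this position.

0

Grundy values for stack A (subtraction set {2, 4}):
k:     0  1  2  3  4  5  6
g(k):  0  0  1  1  2  2  0
So g(6) = 0.
Build the Grundy sequence for stack B with g(k) = mex{g(k−s) : s ∈ {1, 5, 7}, s ≤ k}:
k:     0  1  2  3  4  5  6  7  8  9
g(k):  0  1  0  1  0  1  0  1  0  1
So g(9) = 1.
For stack C, compute g(0), g(1), … with moves {5, 7}:
k:     0  1  2  3  4  5  6  7  8
g(k):  0  0  0  0  0  1  1  1  1
So g(8) = 1.
By the Sprague-Grundy theorem, the Grundy value of a sum of independent games is the XOR of the component values.
Combined value = 0 XOR 1 XOR 1 = 0.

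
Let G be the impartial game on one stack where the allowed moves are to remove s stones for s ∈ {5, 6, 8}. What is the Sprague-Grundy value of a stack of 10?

2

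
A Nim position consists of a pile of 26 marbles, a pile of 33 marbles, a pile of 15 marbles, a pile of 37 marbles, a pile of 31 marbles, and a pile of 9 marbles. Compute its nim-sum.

Write each in binary and XOR column by column:
  011010  (26)
  100001  (33)
  001111  (15)
  100101  (37)
  011111  (31)
  001001  (9)
  ------
  000111  (7)

7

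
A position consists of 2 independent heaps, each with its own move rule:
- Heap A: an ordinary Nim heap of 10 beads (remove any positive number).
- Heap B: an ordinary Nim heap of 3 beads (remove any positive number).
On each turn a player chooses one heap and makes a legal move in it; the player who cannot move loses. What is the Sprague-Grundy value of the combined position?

Heap A is a plain Nim heap of size 10, so its Grundy value is 10.
Heap B is a plain Nim heap of size 3, so its Grundy value is 3.
By the Sprague-Grundy theorem, the Grundy value of a sum of independent games is the XOR of the component values.
Combined value = 10 XOR 3 = 9.

9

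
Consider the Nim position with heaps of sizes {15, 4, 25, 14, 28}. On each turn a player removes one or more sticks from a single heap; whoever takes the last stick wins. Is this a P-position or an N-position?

P-position

Compute the nim-sum pairwise:
15 XOR 4 = 11
11 XOR 25 = 18
18 XOR 14 = 28
28 XOR 28 = 0
The nim-sum is 0, so this is a P-position: the player to move is in a losing position under optimal play.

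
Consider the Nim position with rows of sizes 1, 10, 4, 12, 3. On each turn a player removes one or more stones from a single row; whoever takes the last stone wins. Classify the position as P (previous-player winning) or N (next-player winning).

Bitwise XOR of the heap sizes:
  0001  (1)
  1010  (10)
  0100  (4)
  1100  (12)
  0011  (3)
  ----
  0000  (0)
The nim-sum is 0, so this is a P-position: the player to move is in a losing position under optimal play.

P-position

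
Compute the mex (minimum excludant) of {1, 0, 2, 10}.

3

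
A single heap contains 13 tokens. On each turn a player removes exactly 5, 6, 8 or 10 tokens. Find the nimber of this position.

2

Compute g(0), g(1), … for moves {5, 6, 8, 10}:
k:     0  1  2  3  4  5  6  7  8  9 10 11 12 13
g(k):  0  0  0  0  0  1  1  1  1  1  2  2  2  2
So g(13) = 2.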